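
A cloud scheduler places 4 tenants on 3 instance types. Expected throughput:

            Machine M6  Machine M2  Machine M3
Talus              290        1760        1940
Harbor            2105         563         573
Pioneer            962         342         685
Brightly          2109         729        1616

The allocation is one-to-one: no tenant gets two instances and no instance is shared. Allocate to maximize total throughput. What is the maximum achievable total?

Max total: 5481 ops/s

Optimal: Harbor→Machine M6 (2105 ops/s), Talus→Machine M2 (1760 ops/s), Brightly→Machine M3 (1616 ops/s) — total 2105+1760+1616 = 5481 ops/s.
Row-greedy (each tenant in turn takes its best remaining instance) gives 4387 ops/s, worse by 1094.
Swapping Talus↔Harbor (Talus→Machine M6 290 ops/s, Harbor→Machine M2 563 ops/s) loses 3012.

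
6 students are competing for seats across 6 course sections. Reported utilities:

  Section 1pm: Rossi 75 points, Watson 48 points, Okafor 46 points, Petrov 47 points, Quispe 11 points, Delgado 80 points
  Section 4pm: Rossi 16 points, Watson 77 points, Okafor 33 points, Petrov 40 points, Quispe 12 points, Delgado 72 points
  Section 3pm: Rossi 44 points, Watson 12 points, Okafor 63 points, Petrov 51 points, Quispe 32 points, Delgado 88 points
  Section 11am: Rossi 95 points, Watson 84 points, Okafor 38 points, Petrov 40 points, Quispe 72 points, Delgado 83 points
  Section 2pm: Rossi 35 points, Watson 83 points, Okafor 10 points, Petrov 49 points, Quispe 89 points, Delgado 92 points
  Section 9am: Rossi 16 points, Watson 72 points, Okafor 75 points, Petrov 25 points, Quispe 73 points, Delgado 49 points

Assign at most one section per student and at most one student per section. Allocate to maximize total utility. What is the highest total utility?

Optimal: Rossi→Section 11am (95 points), Watson→Section 4pm (77 points), Okafor→Section 9am (75 points), Petrov→Section 1pm (47 points), Quispe→Section 2pm (89 points), Delgado→Section 3pm (88 points) — total 95+77+75+47+89+88 = 471 points.
Row-greedy (each student in turn takes its best remaining section) gives 396 points, worse by 75.
Next-best assignment: Rossi→Section 11am, Watson→Section 4pm, Okafor→Section 9am, Petrov→Section 3pm, Quispe→Section 2pm, Delgado→Section 1pm = 467 points.

Max total: 471 points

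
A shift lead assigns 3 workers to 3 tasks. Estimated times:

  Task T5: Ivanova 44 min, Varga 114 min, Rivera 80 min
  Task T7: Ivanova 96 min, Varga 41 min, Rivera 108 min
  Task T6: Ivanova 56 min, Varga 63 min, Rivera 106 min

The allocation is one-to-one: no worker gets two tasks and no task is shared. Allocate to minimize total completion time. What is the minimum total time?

Minimum total: 177 min

This is the linear assignment problem.
Optimal: Ivanova→Task T6 (56 min), Varga→Task T7 (41 min), Rivera→Task T5 (80 min) — total 56+41+80 = 177 min.
Column-greedy (each task in turn goes to its cheapest remaining worker) gives 191 min, worse by 14.
Next-best assignment: Ivanova→Task T5, Varga→Task T7, Rivera→Task T6 = 191 min.
Swapping Rivera↔Ivanova (Rivera→Task T6 106 min, Ivanova→Task T5 44 min) adds 14.
Checked against all permutations: 177 min is optimal.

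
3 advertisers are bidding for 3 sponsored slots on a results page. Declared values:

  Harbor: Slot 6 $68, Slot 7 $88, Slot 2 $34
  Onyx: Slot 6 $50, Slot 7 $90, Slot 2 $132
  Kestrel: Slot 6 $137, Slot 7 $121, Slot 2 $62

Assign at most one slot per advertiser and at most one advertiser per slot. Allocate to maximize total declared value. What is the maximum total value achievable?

Maximum total: $357

This is a one-to-one assignment (maximum-weight bipartite matching).
Optimal: Harbor→Slot 7 ($88), Onyx→Slot 2 ($132), Kestrel→Slot 6 ($137) — total 88+132+137 = $357.
Column-greedy (each slot in turn goes to its best remaining advertiser) gives $261, worse by 96.
Swapping Harbor↔Kestrel (Harbor→Slot 6 $68, Kestrel→Slot 7 $121) loses 36.
Checked against all permutations: $357 is optimal.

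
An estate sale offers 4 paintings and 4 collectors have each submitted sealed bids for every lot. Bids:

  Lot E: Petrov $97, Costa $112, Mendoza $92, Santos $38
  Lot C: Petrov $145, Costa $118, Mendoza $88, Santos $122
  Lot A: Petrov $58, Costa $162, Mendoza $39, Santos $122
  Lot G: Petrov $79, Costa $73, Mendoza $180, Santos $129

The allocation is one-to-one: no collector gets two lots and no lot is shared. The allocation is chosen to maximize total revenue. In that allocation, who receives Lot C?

This is the linear assignment problem.
Optimal: Petrov→Lot E ($97), Costa→Lot A ($162), Mendoza→Lot G ($180), Santos→Lot C ($122) — total 97+162+180+122 = $561.
Column-greedy (each lot in turn goes to its best remaining collector) gives $559, worse by 2.
Next-best assignment: Petrov→Lot C, Costa→Lot E, Mendoza→Lot G, Santos→Lot A = $559.
Checked against all permutations: $561 is optimal.
Santos's own top lot is Lot G ($129), but forcing Santos→Lot G and reassigning the rest optimally gives only $528 — worse by 33.

Santos receives Lot C.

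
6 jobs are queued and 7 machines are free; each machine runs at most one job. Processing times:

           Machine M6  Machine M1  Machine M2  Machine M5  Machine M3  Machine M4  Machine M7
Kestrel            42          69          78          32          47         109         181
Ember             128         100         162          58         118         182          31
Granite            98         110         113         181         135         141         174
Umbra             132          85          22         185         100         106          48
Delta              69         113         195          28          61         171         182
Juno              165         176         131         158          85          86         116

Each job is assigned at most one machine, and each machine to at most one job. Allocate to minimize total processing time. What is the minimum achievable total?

Min total: 312 min

Optimal: Kestrel→Machine M3 (47 min), Ember→Machine M7 (31 min), Granite→Machine M6 (98 min), Umbra→Machine M2 (22 min), Delta→Machine M5 (28 min), Juno→Machine M4 (86 min) — total 47+31+98+22+28+86 = 312 min.
Column-greedy (each machine in turn goes to its cheapest remaining job) gives 535 min, worse by 223.
Next-best assignment: Kestrel→Machine M6, Ember→Machine M7, Granite→Machine M1, Umbra→Machine M2, Delta→Machine M5, Juno→Machine M3 = 318 min.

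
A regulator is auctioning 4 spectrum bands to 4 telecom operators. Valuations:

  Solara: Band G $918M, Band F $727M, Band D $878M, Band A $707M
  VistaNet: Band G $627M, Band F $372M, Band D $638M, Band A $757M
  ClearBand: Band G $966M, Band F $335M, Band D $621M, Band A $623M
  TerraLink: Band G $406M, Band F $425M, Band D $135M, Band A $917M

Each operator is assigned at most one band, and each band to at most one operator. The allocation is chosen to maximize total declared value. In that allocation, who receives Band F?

This is the linear assignment problem.
Optimal: Solara→Band F ($727M), VistaNet→Band D ($638M), ClearBand→Band G ($966M), TerraLink→Band A ($917M) — total 727+638+966+917 = $3248M.
Next-best assignment: Solara→Band D, VistaNet→Band F, ClearBand→Band G, TerraLink→Band A = $3133M.
Solara's own top band is Band G ($918M), but forcing Solara→Band G and reassigning the rest optimally gives only $2828M — worse by 420.

Solara receives Band F.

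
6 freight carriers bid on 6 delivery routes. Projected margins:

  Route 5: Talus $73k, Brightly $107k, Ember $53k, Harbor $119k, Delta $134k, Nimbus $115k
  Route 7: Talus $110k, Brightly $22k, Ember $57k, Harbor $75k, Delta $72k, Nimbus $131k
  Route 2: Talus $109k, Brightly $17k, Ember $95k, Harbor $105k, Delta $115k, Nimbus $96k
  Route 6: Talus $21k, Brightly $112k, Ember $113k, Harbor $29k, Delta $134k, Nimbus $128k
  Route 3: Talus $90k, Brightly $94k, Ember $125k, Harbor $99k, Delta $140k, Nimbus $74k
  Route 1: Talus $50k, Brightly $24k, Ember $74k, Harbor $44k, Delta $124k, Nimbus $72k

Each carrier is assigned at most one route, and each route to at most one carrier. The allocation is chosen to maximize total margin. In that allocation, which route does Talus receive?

Talus receives Route 2.

Optimal: Talus→Route 2 ($109k), Brightly→Route 6 ($112k), Ember→Route 3 ($125k), Harbor→Route 5 ($119k), Delta→Route 1 ($124k), Nimbus→Route 7 ($131k) — total 109+112+125+119+124+131 = $720k.
Talus's own top route is Route 7 ($110k), but forcing Talus→Route 7 and reassigning the rest optimally gives only $699k — worse by 21.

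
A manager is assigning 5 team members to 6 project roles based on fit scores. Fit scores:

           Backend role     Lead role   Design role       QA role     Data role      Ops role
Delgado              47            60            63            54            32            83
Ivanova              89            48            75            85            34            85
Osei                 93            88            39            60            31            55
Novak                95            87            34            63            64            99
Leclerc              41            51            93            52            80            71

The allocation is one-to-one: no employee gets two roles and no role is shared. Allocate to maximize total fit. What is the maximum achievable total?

Maximum total: 444 pts

This is the linear assignment problem.
Optimal: Delgado→Ops role (83 pts), Ivanova→QA role (85 pts), Osei→Lead role (88 pts), Novak→Backend role (95 pts), Leclerc→Design role (93 pts) — total 83+85+88+95+93 = 444 pts.
Row-greedy (each employee in turn takes its best remaining role) gives 417 pts, worse by 27.
Next-best assignment: Delgado→Ops role, Ivanova→QA role, Osei→Backend role, Novak→Lead role, Leclerc→Design role = 441 pts.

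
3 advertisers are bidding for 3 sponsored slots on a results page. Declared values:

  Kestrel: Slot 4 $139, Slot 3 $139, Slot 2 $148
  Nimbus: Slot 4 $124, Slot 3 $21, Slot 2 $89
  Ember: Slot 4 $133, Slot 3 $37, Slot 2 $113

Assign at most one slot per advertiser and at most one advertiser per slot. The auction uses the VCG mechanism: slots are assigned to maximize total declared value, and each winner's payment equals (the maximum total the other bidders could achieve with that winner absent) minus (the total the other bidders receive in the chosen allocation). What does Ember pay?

Efficient allocation: Kestrel→Slot 3 ($139), Nimbus→Slot 4 ($124), Ember→Slot 2 ($113); total welfare W = $376.
Ember receives Slot 2 at value $113, so the others get W − 113 = $263.
Without Ember: best allocation of the remaining 2 bidders over all 3 slots is Kestrel→Slot 2 ($148), Nimbus→Slot 4 ($124), total $272.
VCG payment = (others' best without Ember) − (others' welfare with Ember) = 272 − 263 = $9.

Ember pays $9.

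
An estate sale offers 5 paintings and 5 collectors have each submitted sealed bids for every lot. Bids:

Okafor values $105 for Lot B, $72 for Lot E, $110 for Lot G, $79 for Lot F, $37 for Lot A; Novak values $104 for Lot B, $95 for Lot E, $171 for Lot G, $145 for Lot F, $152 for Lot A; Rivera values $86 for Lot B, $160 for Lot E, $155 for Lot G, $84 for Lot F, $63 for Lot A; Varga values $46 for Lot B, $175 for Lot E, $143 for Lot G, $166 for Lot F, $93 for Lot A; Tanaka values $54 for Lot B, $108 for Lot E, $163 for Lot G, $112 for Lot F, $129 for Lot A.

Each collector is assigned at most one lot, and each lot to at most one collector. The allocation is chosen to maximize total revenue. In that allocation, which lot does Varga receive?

Varga receives Lot F.

Optimal: Okafor→Lot B ($105), Novak→Lot A ($152), Rivera→Lot E ($160), Varga→Lot F ($166), Tanaka→Lot G ($163) — total 105+152+160+166+163 = $746.
Row-greedy (each collector in turn takes its best remaining lot) gives $642, worse by 104.
Swapping Okafor↔Varga (Okafor→Lot F $79, Varga→Lot B $46) loses 146.
No other one-to-one assignment exceeds $746.
Varga's own top lot is Lot E ($175), but forcing Varga→Lot E and reassigning the rest optimally gives only $709 — worse by 37.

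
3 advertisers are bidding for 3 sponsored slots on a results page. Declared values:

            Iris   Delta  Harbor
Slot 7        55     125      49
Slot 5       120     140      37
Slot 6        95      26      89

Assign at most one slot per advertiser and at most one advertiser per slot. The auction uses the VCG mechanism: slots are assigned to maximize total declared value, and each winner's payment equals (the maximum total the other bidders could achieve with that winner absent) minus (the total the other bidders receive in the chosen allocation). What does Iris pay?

Iris pays $15.

Efficient allocation: Iris→Slot 5 ($120), Delta→Slot 7 ($125), Harbor→Slot 6 ($89); total welfare W = $334.
Iris receives Slot 5 at value $120, so the others get W − 120 = $214.
Without Iris: best allocation of the remaining 2 bidders over all 3 slots is Delta→Slot 5 ($140), Harbor→Slot 6 ($89), total $229.
VCG payment = (others' best without Iris) − (others' welfare with Iris) = 229 − 214 = $15.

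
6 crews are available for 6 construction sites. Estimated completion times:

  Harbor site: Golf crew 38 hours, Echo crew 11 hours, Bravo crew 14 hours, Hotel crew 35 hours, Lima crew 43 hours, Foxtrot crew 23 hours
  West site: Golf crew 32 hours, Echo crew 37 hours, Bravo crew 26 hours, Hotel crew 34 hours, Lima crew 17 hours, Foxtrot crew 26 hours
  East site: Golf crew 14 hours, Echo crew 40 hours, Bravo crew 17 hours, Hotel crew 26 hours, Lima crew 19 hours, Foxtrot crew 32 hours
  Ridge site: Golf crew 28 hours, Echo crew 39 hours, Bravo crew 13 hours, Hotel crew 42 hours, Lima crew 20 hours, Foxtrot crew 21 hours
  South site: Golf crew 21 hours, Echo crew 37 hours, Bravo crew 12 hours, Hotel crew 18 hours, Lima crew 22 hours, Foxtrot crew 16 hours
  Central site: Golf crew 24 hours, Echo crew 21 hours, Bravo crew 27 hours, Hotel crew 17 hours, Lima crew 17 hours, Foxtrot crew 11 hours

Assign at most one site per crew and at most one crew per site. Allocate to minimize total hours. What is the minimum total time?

Minimum total: 84 hours

This is the linear assignment problem.
Optimal: Golf crew→East site (14 hours), Echo crew→Harbor site (11 hours), Bravo crew→Ridge site (13 hours), Hotel crew→South site (18 hours), Lima crew→West site (17 hours), Foxtrot crew→Central site (11 hours) — total 14+11+13+18+17+11 = 84 hours.
Column-greedy (each site in turn goes to its cheapest remaining crew) gives 88 hours, worse by 4.
Next-best assignment: Golf crew→East site, Echo crew→Harbor site, Bravo crew→Ridge site, Hotel crew→Central site, Lima crew→West site, Foxtrot crew→South site = 88 hours.
Checked against all permutations: 84 hours is optimal.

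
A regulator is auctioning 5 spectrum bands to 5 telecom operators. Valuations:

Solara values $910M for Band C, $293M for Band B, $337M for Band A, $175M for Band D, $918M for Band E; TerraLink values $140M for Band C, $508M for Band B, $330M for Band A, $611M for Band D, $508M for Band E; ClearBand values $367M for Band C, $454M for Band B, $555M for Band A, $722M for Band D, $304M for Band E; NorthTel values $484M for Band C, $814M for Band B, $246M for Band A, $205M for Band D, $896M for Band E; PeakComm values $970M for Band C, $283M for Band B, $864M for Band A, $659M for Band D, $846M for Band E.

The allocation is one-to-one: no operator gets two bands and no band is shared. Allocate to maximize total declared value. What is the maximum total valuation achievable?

Max total: $3900M

This is the linear assignment problem.
Optimal: Solara→Band C ($910M), TerraLink→Band B ($508M), ClearBand→Band D ($722M), NorthTel→Band E ($896M), PeakComm→Band A ($864M) — total 910+508+722+896+864 = $3900M.
Column-greedy (each band in turn goes to its best remaining operator) gives $3868M, worse by 32.
Next-best assignment: Solara→Band E, TerraLink→Band D, ClearBand→Band A, NorthTel→Band B, PeakComm→Band C = $3868M.
Swapping ClearBand↔Solara (ClearBand→Band C $367M, Solara→Band D $175M) loses 1090.
No other one-to-one assignment exceeds $3900M.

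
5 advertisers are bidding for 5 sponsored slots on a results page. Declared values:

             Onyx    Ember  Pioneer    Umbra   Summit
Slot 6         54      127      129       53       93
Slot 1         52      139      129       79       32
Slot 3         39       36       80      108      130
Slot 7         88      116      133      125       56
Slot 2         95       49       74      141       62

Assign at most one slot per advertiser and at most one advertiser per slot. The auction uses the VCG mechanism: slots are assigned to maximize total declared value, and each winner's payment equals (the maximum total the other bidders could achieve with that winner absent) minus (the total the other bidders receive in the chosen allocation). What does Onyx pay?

Onyx pays $4.

Efficient allocation: Onyx→Slot 7 ($88), Ember→Slot 1 ($139), Pioneer→Slot 6 ($129), Umbra→Slot 2 ($141), Summit→Slot 3 ($130); total welfare W = $627.
Onyx receives Slot 7 at value $88, so the others get W − 88 = $539.
Without Onyx: best allocation of the remaining 4 bidders over all 5 slots is Ember→Slot 1 ($139), Pioneer→Slot 7 ($133), Umbra→Slot 2 ($141), Summit→Slot 3 ($130), total $543.
VCG payment = (others' best without Onyx) − (others' welfare with Onyx) = 543 − 539 = $4.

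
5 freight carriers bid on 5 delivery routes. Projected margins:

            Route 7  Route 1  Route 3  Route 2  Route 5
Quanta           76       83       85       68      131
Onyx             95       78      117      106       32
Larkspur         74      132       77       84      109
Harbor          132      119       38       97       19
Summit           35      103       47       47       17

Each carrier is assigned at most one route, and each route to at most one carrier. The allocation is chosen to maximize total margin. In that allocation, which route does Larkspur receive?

Larkspur receives Route 2.

Optimal: Quanta→Route 5 ($131k), Onyx→Route 3 ($117k), Larkspur→Route 2 ($84k), Harbor→Route 7 ($132k), Summit→Route 1 ($103k) — total 131+117+84+132+103 = $567k.
Row-greedy (each carrier in turn takes its best remaining route) gives $559k, worse by 8.
Swapping Quanta↔Summit (Quanta→Route 1 $83k, Summit→Route 5 $17k) loses 134.
Larkspur's own top route is Route 1 ($132k), but forcing Larkspur→Route 1 and reassigning the rest optimally gives only $559k — worse by 8.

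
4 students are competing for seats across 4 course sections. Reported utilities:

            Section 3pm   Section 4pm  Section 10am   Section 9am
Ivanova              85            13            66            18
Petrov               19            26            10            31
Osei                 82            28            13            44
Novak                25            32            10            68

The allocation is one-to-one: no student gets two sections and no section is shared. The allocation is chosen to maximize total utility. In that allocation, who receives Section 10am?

Optimal: Ivanova→Section 10am (66 points), Petrov→Section 4pm (26 points), Osei→Section 3pm (82 points), Novak→Section 9am (68 points) — total 66+26+82+68 = 242 points.
Max-entry greedy (repeatedly take the single best remaining cell) gives 191 points, worse by 51.
Ivanova's own top section is Section 3pm (85 points), but forcing Ivanova→Section 3pm and reassigning the rest optimally gives only 192 points — worse by 50.

Ivanova receives Section 10am.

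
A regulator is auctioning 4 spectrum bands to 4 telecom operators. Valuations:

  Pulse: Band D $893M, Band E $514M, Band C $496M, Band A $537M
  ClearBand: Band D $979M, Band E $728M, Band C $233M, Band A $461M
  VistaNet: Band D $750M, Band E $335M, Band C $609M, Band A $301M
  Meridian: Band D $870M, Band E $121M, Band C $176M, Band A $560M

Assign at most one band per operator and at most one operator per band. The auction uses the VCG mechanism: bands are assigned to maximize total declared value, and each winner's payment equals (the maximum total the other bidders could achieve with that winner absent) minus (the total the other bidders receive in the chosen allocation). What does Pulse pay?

Efficient allocation: Pulse→Band D ($893M), ClearBand→Band E ($728M), VistaNet→Band C ($609M), Meridian→Band A ($560M); total welfare W = $2790M.
Pulse receives Band D at value $893M, so the others get W − 893 = $1897M.
Without Pulse: best allocation of the remaining 3 bidders over all 4 bands is ClearBand→Band E ($728M), VistaNet→Band C ($609M), Meridian→Band D ($870M), total $2207M.
VCG payment = (others' best without Pulse) − (others' welfare with Pulse) = 2207 − 1897 = $310M.

Pulse pays $310M.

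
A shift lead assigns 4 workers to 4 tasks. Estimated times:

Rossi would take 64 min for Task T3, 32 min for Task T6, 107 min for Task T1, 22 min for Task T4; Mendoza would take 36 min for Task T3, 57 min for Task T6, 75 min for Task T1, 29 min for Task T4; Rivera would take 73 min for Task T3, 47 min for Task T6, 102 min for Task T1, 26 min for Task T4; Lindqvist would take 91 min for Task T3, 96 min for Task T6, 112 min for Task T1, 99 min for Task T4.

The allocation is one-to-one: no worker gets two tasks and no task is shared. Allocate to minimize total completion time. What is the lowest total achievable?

Min total: 206 min

Optimal: Rossi→Task T6 (32 min), Mendoza→Task T3 (36 min), Rivera→Task T4 (26 min), Lindqvist→Task T1 (112 min) — total 32+36+26+112 = 206 min.
Swapping Rossi↔Mendoza (Rossi→Task T3 64 min, Mendoza→Task T6 57 min) adds 53.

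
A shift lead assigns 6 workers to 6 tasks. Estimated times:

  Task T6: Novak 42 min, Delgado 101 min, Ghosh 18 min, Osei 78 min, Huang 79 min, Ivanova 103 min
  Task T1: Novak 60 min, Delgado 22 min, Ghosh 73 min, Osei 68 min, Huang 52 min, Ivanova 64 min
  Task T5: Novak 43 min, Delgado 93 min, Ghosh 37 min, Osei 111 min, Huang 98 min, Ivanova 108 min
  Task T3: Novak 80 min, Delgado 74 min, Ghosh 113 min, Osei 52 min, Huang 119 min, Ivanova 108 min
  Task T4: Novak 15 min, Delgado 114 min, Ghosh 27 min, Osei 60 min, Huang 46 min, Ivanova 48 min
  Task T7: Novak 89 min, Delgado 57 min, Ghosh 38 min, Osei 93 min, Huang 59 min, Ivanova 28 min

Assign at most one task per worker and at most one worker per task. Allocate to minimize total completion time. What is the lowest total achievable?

Treat this as an assignment problem: match each worker to one task.
Optimal: Novak→Task T5 (43 min), Delgado→Task T1 (22 min), Ghosh→Task T6 (18 min), Osei→Task T3 (52 min), Huang→Task T4 (46 min), Ivanova→Task T7 (28 min) — total 43+22+18+52+46+28 = 209 min.
Row-greedy (each worker in turn takes its cheapest remaining task) gives 274 min, worse by 65.
Swapping Ivanova↔Novak (Ivanova→Task T5 108 min, Novak→Task T7 89 min) adds 126.

Min total: 209 min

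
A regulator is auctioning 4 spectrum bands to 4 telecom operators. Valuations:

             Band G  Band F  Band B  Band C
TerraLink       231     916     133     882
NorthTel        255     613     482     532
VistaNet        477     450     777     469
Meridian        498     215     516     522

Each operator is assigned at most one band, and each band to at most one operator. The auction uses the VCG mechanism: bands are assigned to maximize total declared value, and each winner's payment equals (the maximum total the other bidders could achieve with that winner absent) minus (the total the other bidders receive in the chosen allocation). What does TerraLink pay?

TerraLink pays $24M.

Efficient allocation: TerraLink→Band C ($882M), NorthTel→Band F ($613M), VistaNet→Band B ($777M), Meridian→Band G ($498M); total welfare W = $2770M.
TerraLink receives Band C at value $882M, so the others get W − 882 = $1888M.
Without TerraLink: best allocation of the remaining 3 bidders over all 4 bands is NorthTel→Band F ($613M), VistaNet→Band B ($777M), Meridian→Band C ($522M), total $1912M.
VCG payment = (others' best without TerraLink) − (others' welfare with TerraLink) = 1912 − 1888 = $24M.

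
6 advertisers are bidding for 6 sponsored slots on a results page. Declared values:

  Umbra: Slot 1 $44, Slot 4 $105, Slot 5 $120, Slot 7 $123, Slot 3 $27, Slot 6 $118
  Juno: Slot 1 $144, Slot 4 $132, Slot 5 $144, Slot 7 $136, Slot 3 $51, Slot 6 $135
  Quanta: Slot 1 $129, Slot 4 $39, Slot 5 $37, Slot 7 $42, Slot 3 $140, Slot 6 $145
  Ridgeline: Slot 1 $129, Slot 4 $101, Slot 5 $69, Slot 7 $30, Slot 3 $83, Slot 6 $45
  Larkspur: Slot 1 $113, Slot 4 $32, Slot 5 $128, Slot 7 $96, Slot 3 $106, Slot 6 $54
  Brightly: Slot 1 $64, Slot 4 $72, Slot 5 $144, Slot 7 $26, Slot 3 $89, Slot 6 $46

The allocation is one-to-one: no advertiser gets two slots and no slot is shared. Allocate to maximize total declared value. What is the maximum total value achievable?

Maximum total: $779

Optimal: Umbra→Slot 7 ($123), Juno→Slot 4 ($132), Quanta→Slot 6 ($145), Ridgeline→Slot 1 ($129), Larkspur→Slot 3 ($106), Brightly→Slot 5 ($144) — total 123+132+145+129+106+144 = $779.
Max-entry greedy (repeatedly take the single best remaining cell) gives $763, worse by 16.
No other one-to-one assignment exceeds $779.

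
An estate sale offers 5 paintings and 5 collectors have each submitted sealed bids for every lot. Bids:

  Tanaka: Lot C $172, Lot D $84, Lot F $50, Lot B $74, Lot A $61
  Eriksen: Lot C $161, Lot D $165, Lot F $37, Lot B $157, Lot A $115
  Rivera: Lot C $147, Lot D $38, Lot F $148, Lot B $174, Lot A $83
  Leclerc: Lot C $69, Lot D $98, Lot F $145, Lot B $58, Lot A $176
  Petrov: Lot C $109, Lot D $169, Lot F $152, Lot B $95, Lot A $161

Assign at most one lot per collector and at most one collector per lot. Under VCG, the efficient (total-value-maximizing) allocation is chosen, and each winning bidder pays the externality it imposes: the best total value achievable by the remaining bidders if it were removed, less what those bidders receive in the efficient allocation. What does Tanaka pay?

Tanaka pays $13.

Efficient allocation: Tanaka→Lot C ($172), Eriksen→Lot D ($165), Rivera→Lot B ($174), Leclerc→Lot A ($176), Petrov→Lot F ($152); total welfare W = $839.
Tanaka receives Lot C at value $172, so the others get W − 172 = $667.
Without Tanaka: best allocation of the remaining 4 bidders over all 5 lots is Eriksen→Lot C ($161), Rivera→Lot B ($174), Leclerc→Lot A ($176), Petrov→Lot D ($169), total $680.
VCG payment = (others' best without Tanaka) − (others' welfare with Tanaka) = 680 − 667 = $13.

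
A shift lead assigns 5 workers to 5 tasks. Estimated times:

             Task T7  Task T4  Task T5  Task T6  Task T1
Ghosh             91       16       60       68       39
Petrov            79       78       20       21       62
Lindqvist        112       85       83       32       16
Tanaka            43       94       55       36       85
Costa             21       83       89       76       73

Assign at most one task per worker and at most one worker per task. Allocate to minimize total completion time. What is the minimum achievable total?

Minimum total: 109 min

This is a one-to-one assignment (minimum-cost bipartite matching).
Optimal: Ghosh→Task T4 (16 min), Petrov→Task T5 (20 min), Lindqvist→Task T1 (16 min), Tanaka→Task T6 (36 min), Costa→Task T7 (21 min) — total 16+20+16+36+21 = 109 min.
Swapping Costa↔Petrov (Costa→Task T5 89 min, Petrov→Task T7 79 min) adds 127.
Checked against all permutations: 109 min is optimal.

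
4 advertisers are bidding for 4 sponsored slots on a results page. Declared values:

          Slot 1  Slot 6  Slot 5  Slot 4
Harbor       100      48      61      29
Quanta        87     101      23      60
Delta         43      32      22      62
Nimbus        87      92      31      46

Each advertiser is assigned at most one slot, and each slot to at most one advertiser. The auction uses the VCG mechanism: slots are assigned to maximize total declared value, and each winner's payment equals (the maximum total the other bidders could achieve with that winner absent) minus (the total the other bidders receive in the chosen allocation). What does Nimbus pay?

Efficient allocation: Harbor→Slot 5 ($61), Quanta→Slot 6 ($101), Delta→Slot 4 ($62), Nimbus→Slot 1 ($87); total welfare W = $311.
Nimbus receives Slot 1 at value $87, so the others get W − 87 = $224.
Without Nimbus: best allocation of the remaining 3 bidders over all 4 slots is Harbor→Slot 1 ($100), Quanta→Slot 6 ($101), Delta→Slot 4 ($62), total $263.
VCG payment = (others' best without Nimbus) − (others' welfare with Nimbus) = 263 − 224 = $39.

Nimbus pays $39.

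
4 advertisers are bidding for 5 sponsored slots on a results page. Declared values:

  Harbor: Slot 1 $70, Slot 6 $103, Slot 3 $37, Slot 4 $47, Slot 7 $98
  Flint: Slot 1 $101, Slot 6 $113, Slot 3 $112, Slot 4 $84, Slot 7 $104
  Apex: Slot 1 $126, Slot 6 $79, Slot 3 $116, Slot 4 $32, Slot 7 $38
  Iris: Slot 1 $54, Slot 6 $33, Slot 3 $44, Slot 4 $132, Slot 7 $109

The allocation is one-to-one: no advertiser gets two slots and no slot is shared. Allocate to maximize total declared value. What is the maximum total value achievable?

Maximum total: $473

Optimal: Harbor→Slot 6 ($103), Flint→Slot 3 ($112), Apex→Slot 1 ($126), Iris→Slot 4 ($132) — total 103+112+126+132 = $473.
Max-entry greedy (repeatedly take the single best remaining cell) gives $469, worse by 4.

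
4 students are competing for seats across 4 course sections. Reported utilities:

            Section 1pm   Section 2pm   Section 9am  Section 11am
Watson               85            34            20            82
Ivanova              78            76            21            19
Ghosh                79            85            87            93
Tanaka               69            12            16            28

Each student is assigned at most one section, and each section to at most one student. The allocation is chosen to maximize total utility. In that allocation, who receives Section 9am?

Optimal: Watson→Section 11am (82 points), Ivanova→Section 2pm (76 points), Ghosh→Section 9am (87 points), Tanaka→Section 1pm (69 points) — total 82+76+87+69 = 314 points.
Max-entry greedy (repeatedly take the single best remaining cell) gives 270 points, worse by 44.
No other one-to-one assignment exceeds 314 points.
Ghosh's own top section is Section 11am (93 points), but forcing Ghosh→Section 11am and reassigning the rest optimally gives only 270 points — worse by 44.

Ghosh receives Section 9am.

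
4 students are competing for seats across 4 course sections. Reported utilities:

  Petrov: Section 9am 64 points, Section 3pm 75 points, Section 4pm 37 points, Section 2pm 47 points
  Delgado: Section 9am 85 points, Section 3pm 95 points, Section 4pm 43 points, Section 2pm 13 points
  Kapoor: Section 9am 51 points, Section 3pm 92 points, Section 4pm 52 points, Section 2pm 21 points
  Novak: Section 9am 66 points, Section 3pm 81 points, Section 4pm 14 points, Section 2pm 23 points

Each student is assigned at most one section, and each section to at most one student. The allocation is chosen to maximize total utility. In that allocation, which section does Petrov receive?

Optimal: Petrov→Section 2pm (47 points), Delgado→Section 9am (85 points), Kapoor→Section 4pm (52 points), Novak→Section 3pm (81 points) — total 47+85+52+81 = 265 points.
Swapping Petrov↔Novak (Petrov→Section 3pm 75 points, Novak→Section 2pm 23 points) loses 30.
Checked against all permutations: 265 points is optimal.
Petrov's own top section is Section 3pm (75 points), but forcing Petrov→Section 3pm and reassigning the rest optimally gives only 235 points — worse by 30.

Petrov receives Section 2pm.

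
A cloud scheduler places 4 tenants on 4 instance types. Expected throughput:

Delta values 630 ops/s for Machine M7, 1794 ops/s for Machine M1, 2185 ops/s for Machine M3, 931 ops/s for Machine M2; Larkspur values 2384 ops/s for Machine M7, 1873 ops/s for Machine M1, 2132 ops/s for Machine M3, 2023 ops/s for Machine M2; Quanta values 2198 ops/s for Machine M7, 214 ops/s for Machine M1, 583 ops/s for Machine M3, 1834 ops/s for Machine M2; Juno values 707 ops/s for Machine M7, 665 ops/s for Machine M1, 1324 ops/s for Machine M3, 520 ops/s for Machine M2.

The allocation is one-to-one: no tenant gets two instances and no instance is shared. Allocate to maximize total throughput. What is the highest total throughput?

This is the linear assignment problem.
Optimal: Delta→Machine M1 (1794 ops/s), Larkspur→Machine M2 (2023 ops/s), Quanta→Machine M7 (2198 ops/s), Juno→Machine M3 (1324 ops/s) — total 1794+2023+2198+1324 = 7339 ops/s.
Max-entry greedy (repeatedly take the single best remaining cell) gives 7068 ops/s, worse by 271.
Next-best assignment: Delta→Machine M1, Larkspur→Machine M7, Quanta→Machine M2, Juno→Machine M3 = 7336 ops/s.

Max total: 7339 ops/s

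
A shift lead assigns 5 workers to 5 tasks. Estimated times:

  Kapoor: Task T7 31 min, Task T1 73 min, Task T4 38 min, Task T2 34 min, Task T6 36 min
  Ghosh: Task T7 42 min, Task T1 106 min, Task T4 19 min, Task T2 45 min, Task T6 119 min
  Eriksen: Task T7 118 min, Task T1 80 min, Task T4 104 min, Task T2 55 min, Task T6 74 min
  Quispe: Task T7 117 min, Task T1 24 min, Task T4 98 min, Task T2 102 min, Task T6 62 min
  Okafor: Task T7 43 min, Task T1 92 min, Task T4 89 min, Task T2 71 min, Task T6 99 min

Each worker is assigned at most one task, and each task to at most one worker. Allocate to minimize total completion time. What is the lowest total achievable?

Optimal: Kapoor→Task T6 (36 min), Ghosh→Task T4 (19 min), Eriksen→Task T2 (55 min), Quispe→Task T1 (24 min), Okafor→Task T7 (43 min) — total 36+19+55+24+43 = 177 min.
Column-greedy (each task in turn goes to its cheapest remaining worker) gives 228 min, worse by 51.
Next-best assignment: Kapoor→Task T2, Ghosh→Task T4, Eriksen→Task T6, Quispe→Task T1, Okafor→Task T7 = 194 min.
Swapping Quispe↔Eriksen (Quispe→Task T2 102 min, Eriksen→Task T1 80 min) adds 103.
Checked against all permutations: 177 min is optimal.

Min total: 177 min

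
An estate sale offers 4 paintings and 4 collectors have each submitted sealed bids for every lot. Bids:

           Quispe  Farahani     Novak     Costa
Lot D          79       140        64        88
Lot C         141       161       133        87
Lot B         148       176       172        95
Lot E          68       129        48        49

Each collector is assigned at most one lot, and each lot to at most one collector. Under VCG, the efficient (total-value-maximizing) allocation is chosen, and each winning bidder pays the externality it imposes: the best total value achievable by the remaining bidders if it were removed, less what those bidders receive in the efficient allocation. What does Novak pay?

Efficient allocation: Quispe→Lot C ($141), Farahani→Lot E ($129), Novak→Lot B ($172), Costa→Lot D ($88); total welfare W = $530.
Novak receives Lot B at value $172, so the others get W − 172 = $358.
Without Novak: best allocation of the remaining 3 bidders over all 4 lots is Quispe→Lot C ($141), Farahani→Lot B ($176), Costa→Lot D ($88), total $405.
VCG payment = (others' best without Novak) − (others' welfare with Novak) = 405 − 358 = $47.

Novak pays $47.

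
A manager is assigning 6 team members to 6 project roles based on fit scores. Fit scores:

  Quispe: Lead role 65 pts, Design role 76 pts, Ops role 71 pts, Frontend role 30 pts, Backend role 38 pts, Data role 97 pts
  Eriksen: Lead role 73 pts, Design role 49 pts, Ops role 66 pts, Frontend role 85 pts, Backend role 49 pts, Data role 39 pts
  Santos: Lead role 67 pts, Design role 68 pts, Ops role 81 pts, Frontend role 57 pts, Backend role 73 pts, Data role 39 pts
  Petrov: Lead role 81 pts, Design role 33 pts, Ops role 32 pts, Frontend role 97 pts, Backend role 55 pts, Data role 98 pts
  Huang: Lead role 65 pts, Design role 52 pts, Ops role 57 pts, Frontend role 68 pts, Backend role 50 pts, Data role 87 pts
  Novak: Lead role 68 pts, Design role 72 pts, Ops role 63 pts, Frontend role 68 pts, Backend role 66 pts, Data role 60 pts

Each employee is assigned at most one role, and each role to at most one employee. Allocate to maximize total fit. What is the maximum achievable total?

Maximum total: 480 pts

Optimal: Quispe→Design role (76 pts), Eriksen→Lead role (73 pts), Santos→Ops role (81 pts), Petrov→Frontend role (97 pts), Huang→Data role (87 pts), Novak→Backend role (66 pts) — total 76+73+81+97+87+66 = 480 pts.
Max-entry greedy (repeatedly take the single best remaining cell) gives 458 pts, worse by 22.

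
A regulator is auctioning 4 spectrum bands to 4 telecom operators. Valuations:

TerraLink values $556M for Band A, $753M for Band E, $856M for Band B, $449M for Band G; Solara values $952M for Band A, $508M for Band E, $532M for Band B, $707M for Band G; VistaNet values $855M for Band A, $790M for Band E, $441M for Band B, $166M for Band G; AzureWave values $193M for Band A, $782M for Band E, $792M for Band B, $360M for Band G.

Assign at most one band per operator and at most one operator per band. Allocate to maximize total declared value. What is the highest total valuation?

Maximum total: $3200M

Optimal: TerraLink→Band B ($856M), Solara→Band G ($707M), VistaNet→Band A ($855M), AzureWave→Band E ($782M) — total 856+707+855+782 = $3200M.
Max-entry greedy (repeatedly take the single best remaining cell) gives $2958M, worse by 242.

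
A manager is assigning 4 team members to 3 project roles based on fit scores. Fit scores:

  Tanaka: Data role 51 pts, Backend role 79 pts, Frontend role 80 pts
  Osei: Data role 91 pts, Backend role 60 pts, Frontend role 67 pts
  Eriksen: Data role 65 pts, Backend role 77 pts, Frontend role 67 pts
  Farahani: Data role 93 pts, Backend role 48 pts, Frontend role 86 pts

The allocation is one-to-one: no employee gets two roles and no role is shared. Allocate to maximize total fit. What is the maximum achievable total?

Optimal: Osei→Data role (91 pts), Tanaka→Backend role (79 pts), Farahani→Frontend role (86 pts) — total 91+79+86 = 256 pts.
Column-greedy (each role in turn goes to its best remaining employee) gives 239 pts, worse by 17.
Next-best assignment: Osei→Data role, Eriksen→Backend role, Farahani→Frontend role = 254 pts.
Swapping Farahani↔Tanaka (Farahani→Backend role 48 pts, Tanaka→Frontend role 80 pts) loses 37.
No other one-to-one assignment exceeds 256 pts.

Maximum total: 256 pts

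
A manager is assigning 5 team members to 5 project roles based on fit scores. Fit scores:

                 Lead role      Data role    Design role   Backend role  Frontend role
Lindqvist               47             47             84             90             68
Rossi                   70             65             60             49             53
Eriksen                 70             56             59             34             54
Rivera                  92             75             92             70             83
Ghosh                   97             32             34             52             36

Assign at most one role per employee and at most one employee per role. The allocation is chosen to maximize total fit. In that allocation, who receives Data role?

Optimal: Lindqvist→Backend role (90 pts), Rossi→Data role (65 pts), Eriksen→Frontend role (54 pts), Rivera→Design role (92 pts), Ghosh→Lead role (97 pts) — total 90+65+54+92+97 = 398 pts.
Column-greedy (each role in turn goes to its best remaining employee) gives 359 pts, worse by 39.
Next-best assignment: Lindqvist→Backend role, Rossi→Data role, Eriksen→Design role, Rivera→Frontend role, Ghosh→Lead role = 394 pts.
Swapping Rossi↔Ghosh (Rossi→Lead role 70 pts, Ghosh→Data role 32 pts) loses 60.
Rossi's own top role is Lead role (70 pts), but forcing Rossi→Lead role and reassigning the rest optimally gives only 345 pts — worse by 53.

Rossi receives Data role.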